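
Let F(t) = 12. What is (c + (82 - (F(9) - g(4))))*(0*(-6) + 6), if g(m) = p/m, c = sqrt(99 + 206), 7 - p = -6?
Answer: 879/2 + 6*sqrt(305) ≈ 544.29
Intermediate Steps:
p = 13 (p = 7 - 1*(-6) = 7 + 6 = 13)
c = sqrt(305) ≈ 17.464
g(m) = 13/m
(c + (82 - (F(9) - g(4))))*(0*(-6) + 6) = (sqrt(305) + (82 - (12 - 13/4)))*(0*(-6) + 6) = (sqrt(305) + (82 - (12 - 13/4)))*(0 + 6) = (sqrt(305) + (82 - (12 - 1*13/4)))*6 = (sqrt(305) + (82 - (12 - 13/4)))*6 = (sqrt(305) + (82 - 1*35/4))*6 = (sqrt(305) + (82 - 35/4))*6 = (sqrt(305) + 293/4)*6 = (293/4 + sqrt(305))*6 = 879/2 + 6*sqrt(305)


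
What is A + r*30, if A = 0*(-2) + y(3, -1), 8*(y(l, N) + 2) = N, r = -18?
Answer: -4337/8 ≈ -542.13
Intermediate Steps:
y(l, N) = -2 + N/8
A = -17/8 (A = 0*(-2) + (-2 + (1/8)*(-1)) = 0 + (-2 - 1/8) = 0 - 17/8 = -17/8 ≈ -2.1250)
A + r*30 = -17/8 - 18*30 = -17/8 - 540 = -4337/8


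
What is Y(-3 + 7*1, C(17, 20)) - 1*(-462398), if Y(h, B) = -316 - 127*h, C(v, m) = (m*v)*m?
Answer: 461574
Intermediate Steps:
C(v, m) = v*m²
Y(-3 + 7*1, C(17, 20)) - 1*(-462398) = (-316 - 127*(-3 + 7*1)) - 1*(-462398) = (-316 - 127*(-3 + 7)) + 462398 = (-316 - 127*4) + 462398 = (-316 - 508) + 462398 = -824 + 462398 = 461574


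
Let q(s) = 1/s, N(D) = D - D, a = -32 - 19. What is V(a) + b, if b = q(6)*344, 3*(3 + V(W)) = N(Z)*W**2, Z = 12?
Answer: 163/3 ≈ 54.333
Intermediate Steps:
a = -51
N(D) = 0
V(W) = -3 (V(W) = -3 + (0*W**2)/3 = -3 + (1/3)*0 = -3 + 0 = -3)
b = 172/3 (b = 344/6 = (1/6)*344 = 172/3 ≈ 57.333)
V(a) + b = -3 + 172/3 = 163/3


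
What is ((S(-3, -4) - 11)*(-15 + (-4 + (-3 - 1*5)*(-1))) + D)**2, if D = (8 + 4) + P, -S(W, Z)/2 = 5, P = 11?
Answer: 64516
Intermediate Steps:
S(W, Z) = -10 (S(W, Z) = -2*5 = -10)
D = 23 (D = (8 + 4) + 11 = 12 + 11 = 23)
((S(-3, -4) - 11)*(-15 + (-4 + (-3 - 1*5)*(-1))) + D)**2 = ((-10 - 11)*(-15 + (-4 + (-3 - 1*5)*(-1))) + 23)**2 = (-21*(-15 + (-4 + (-3 - 5)*(-1))) + 23)**2 = (-21*(-15 + (-4 - 8*(-1))) + 23)**2 = (-21*(-15 + (-4 + 8)) + 23)**2 = (-21*(-15 + 4) + 23)**2 = (-21*(-11) + 23)**2 = (231 + 23)**2 = 254**2 = 64516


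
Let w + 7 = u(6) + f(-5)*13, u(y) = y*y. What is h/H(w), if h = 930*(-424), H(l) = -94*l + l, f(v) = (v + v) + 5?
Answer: -1060/9 ≈ -117.78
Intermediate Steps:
u(y) = y²
f(v) = 5 + 2*v (f(v) = 2*v + 5 = 5 + 2*v)
w = -36 (w = -7 + (6² + (5 + 2*(-5))*13) = -7 + (36 + (5 - 10)*13) = -7 + (36 - 5*13) = -7 + (36 - 65) = -7 - 29 = -36)
H(l) = -93*l
h = -394320
h/H(w) = -394320/((-93*(-36))) = -394320/3348 = -394320*1/3348 = -1060/9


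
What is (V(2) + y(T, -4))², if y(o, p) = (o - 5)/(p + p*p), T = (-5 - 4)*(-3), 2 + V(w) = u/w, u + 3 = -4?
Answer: 121/9 ≈ 13.444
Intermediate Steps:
u = -7 (u = -3 - 4 = -7)
V(w) = -2 - 7/w
T = 27 (T = -9*(-3) = 27)
y(o, p) = (-5 + o)/(p + p²)
(V(2) + y(T, -4))² = ((-2 - 7/2) + (-5 + 27)/((-4)*(1 - 4)))² = ((-2 - 7*½) - ¼*22/(-3))² = ((-2 - 7/2) - ¼*(-⅓)*22)² = (-11/2 + 11/6)² = (-11/3)² = 121/9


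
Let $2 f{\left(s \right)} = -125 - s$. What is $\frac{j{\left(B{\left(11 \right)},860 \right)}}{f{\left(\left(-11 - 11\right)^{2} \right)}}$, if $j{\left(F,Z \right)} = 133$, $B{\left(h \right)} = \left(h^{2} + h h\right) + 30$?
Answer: $- \frac{38}{87} \approx -0.43678$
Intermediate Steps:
$f{\left(s \right)} = - \frac{125}{2} - \frac{s}{2}$ ($f{\left(s \right)} = \frac{-125 - s}{2} = - \frac{125}{2} - \frac{s}{2}$)
$B{\left(h \right)} = 30 + 2 h^{2}$ ($B{\left(h \right)} = \left(h^{2} + h^{2}\right) + 30 = 2 h^{2} + 30 = 30 + 2 h^{2}$)
$\frac{j{\left(B{\left(11 \right)},860 \right)}}{f{\left(\left(-11 - 11\right)^{2} \right)}} = \frac{133}{- \frac{125}{2} - \frac{\left(-11 - 11\right)^{2}}{2}} = \frac{133}{- \frac{125}{2} - \frac{\left(-22\right)^{2}}{2}} = \frac{133}{- \frac{125}{2} - 242} = \frac{133}{- \frac{609}{2}} = 133 \left(- \frac{2}{609}\right) = - \frac{38}{87}$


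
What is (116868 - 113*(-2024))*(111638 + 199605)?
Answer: 107559355940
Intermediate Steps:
(116868 - 113*(-2024))*(111638 + 199605) = (116868 + 228712)*311243 = 345580*311243 = 107559355940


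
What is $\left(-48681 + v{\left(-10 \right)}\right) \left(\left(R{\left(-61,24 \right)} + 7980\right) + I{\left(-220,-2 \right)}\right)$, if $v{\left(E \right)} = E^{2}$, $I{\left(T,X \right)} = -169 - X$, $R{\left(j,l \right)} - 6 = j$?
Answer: $-376891398$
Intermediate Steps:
$R{\left(j,l \right)} = 6 + j$
$\left(-48681 + v{\left(-10 \right)}\right) \left(\left(R{\left(-61,24 \right)} + 7980\right) + I{\left(-220,-2 \right)}\right) = \left(-48681 + \left(-10\right)^{2}\right) \left(\left(\left(6 - 61\right) + 7980\right) - 167\right) = \left(-48681 + 100\right) \left(\left(-55 + 7980\right) + \left(-169 + 2\right)\right) = - 48581 \left(7925 - 167\right) = \left(-48581\right) 7758 = -376891398$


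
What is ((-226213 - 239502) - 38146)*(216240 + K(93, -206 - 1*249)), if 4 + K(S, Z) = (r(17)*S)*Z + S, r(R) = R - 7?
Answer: 104209035881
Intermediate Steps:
r(R) = -7 + R
K(S, Z) = -4 + S + 10*S*Z (K(S, Z) = -4 + (((-7 + 17)*S)*Z + S) = -4 + ((10*S)*Z + S) = -4 + (10*S*Z + S) = -4 + (S + 10*S*Z) = -4 + S + 10*S*Z)
((-226213 - 239502) - 38146)*(216240 + K(93, -206 - 1*249)) = ((-226213 - 239502) - 38146)*(216240 + (-4 + 93 + 10*93*(-206 - 1*249))) = (-465715 - 38146)*(216240 + (-4 + 93 + 10*93*(-206 - 249))) = -503861*(216240 + (-4 + 93 + 10*93*(-455))) = -503861*(216240 + (-4 + 93 - 423150)) = -503861*(216240 - 423061) = -503861*(-206821) = 104209035881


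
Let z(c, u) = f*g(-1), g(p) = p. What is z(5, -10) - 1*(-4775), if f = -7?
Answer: 4782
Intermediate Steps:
z(c, u) = 7 (z(c, u) = -7*(-1) = 7)
z(5, -10) - 1*(-4775) = 7 - 1*(-4775) = 7 + 4775 = 4782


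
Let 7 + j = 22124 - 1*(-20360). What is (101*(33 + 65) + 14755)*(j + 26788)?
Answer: 1707590045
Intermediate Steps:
j = 42477 (j = -7 + (22124 - 1*(-20360)) = -7 + (22124 + 20360) = -7 + 42484 = 42477)
(101*(33 + 65) + 14755)*(j + 26788) = (101*(33 + 65) + 14755)*(42477 + 26788) = (101*98 + 14755)*69265 = (9898 + 14755)*69265 = 24653*69265 = 1707590045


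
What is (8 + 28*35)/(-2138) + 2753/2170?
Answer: 1870977/2319730 ≈ 0.80655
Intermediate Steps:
(8 + 28*35)/(-2138) + 2753/2170 = (8 + 980)*(-1/2138) + 2753*(1/2170) = 988*(-1/2138) + 2753/2170 = -494/1069 + 2753/2170 = 1870977/2319730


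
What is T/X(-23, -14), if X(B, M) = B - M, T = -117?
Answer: 13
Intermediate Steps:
T/X(-23, -14) = -117/(-23 - 1*(-14)) = -117/(-23 + 14) = -117/(-9) = -117*(-⅑) = 13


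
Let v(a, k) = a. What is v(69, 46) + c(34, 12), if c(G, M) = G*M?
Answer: 477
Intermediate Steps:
v(69, 46) + c(34, 12) = 69 + 34*12 = 69 + 408 = 477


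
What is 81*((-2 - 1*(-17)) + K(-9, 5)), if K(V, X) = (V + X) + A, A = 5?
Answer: 1296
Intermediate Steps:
K(V, X) = 5 + V + X (K(V, X) = (V + X) + 5 = 5 + V + X)
81*((-2 - 1*(-17)) + K(-9, 5)) = 81*((-2 - 1*(-17)) + (5 - 9 + 5)) = 81*((-2 + 17) + 1) = 81*(15 + 1) = 81*16 = 1296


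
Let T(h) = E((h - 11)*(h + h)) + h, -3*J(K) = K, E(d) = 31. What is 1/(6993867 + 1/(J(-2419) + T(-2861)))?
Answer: 6071/42459766554 ≈ 1.4298e-7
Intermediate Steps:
J(K) = -K/3
T(h) = 31 + h
1/(6993867 + 1/(J(-2419) + T(-2861))) = 1/(6993867 + 1/(-⅓*(-2419) + (31 - 2861))) = 1/(6993867 + 1/(2419/3 - 2830)) = 1/(6993867 + 1/(-6071/3)) = 1/(6993867 - 3/6071) = 1/(42459766554/6071) = 6071/42459766554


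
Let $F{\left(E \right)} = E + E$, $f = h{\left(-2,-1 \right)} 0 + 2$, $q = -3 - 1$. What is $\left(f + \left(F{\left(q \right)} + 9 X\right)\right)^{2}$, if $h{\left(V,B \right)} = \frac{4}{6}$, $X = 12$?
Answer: $10404$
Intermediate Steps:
$q = -4$ ($q = -3 - 1 = -4$)
$h{\left(V,B \right)} = \frac{2}{3}$ ($h{\left(V,B \right)} = 4 \cdot \frac{1}{6} = \frac{2}{3}$)
$f = 2$ ($f = \frac{2}{3} \cdot 0 + 2 = 0 + 2 = 2$)
$F{\left(E \right)} = 2 E$
$\left(f + \left(F{\left(q \right)} + 9 X\right)\right)^{2} = \left(2 + \left(2 \left(-4\right) + 9 \cdot 12\right)\right)^{2} = \left(2 + \left(-8 + 108\right)\right)^{2} = \left(2 + 100\right)^{2} = 102^{2} = 10404$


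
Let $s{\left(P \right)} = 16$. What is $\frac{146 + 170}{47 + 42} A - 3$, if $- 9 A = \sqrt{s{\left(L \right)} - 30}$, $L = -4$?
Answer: $-3 - \frac{316 i \sqrt{14}}{801} \approx -3.0 - 1.4761 i$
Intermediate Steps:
$A = - \frac{i \sqrt{14}}{9}$ ($A = - \frac{\sqrt{16 - 30}}{9} = - \frac{\sqrt{-14}}{9} = - \frac{i \sqrt{14}}{9} \approx - 0.41574 i$)
$\frac{146 + 170}{47 + 42} A - 3 = \frac{146 + 170}{47 + 42} \left(- \frac{i \sqrt{14}}{9}\right) - 3 = \frac{316}{89} \left(- \frac{i \sqrt{14}}{9}\right) - 3 = 316 \cdot \frac{1}{89} \left(- \frac{i \sqrt{14}}{9}\right) - 3 = \frac{316 \left(- \frac{i \sqrt{14}}{9}\right)}{89} - 3 = - \frac{316 i \sqrt{14}}{801} - 3 = -3 - \frac{316 i \sqrt{14}}{801}$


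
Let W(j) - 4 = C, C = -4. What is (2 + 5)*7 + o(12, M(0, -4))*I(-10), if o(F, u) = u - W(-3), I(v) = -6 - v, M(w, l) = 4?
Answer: 65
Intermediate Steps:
W(j) = 0 (W(j) = 4 - 4 = 0)
o(F, u) = u (o(F, u) = u - 1*0 = u + 0 = u)
(2 + 5)*7 + o(12, M(0, -4))*I(-10) = (2 + 5)*7 + 4*(-6 - 1*(-10)) = 7*7 + 4*(-6 + 10) = 49 + 4*4 = 49 + 16 = 65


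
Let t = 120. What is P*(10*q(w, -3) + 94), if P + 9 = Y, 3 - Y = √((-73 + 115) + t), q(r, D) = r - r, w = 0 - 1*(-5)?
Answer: -564 - 846*√2 ≈ -1760.4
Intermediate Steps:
w = 5 (w = 0 + 5 = 5)
q(r, D) = 0
Y = 3 - 9*√2 (Y = 3 - √((-73 + 115) + 120) = 3 - √(42 + 120) = 3 - √162 = 3 - 9*√2 ≈ -9.7279)
P = -6 - 9*√2 (P = -9 + (3 - 9*√2) = -6 - 9*√2 ≈ -18.728)
P*(10*q(w, -3) + 94) = (-6 - 9*√2)*(10*0 + 94) = (-6 - 9*√2)*(0 + 94) = (-6 - 9*√2)*94 = -564 - 846*√2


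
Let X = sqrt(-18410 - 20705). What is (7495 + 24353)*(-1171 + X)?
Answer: -37294008 + 31848*I*sqrt(39115) ≈ -3.7294e+7 + 6.2987e+6*I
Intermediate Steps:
X = I*sqrt(39115) (X = sqrt(-39115) = I*sqrt(39115) ≈ 197.78*I)
(7495 + 24353)*(-1171 + X) = (7495 + 24353)*(-1171 + I*sqrt(39115)) = 31848*(-1171 + I*sqrt(39115)) = -37294008 + 31848*I*sqrt(39115)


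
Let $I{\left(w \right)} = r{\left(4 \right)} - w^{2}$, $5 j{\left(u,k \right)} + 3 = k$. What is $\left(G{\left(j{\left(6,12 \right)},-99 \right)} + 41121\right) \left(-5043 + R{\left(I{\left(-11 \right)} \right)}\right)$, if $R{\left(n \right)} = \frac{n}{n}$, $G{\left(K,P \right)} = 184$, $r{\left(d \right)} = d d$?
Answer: $-208259810$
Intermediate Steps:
$r{\left(d \right)} = d^{2}$
$j{\left(u,k \right)} = - \frac{3}{5} + \frac{k}{5}$
$I{\left(w \right)} = 16 - w^{2}$ ($I{\left(w \right)} = 4^{2} - w^{2} = 16 - w^{2}$)
$R{\left(n \right)} = 1$
$\left(G{\left(j{\left(6,12 \right)},-99 \right)} + 41121\right) \left(-5043 + R{\left(I{\left(-11 \right)} \right)}\right) = \left(184 + 41121\right) \left(-5043 + 1\right) = 41305 \left(-5042\right) = -208259810$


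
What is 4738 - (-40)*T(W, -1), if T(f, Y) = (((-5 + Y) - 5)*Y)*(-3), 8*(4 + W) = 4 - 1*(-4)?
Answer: 3418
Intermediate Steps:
W = -3 (W = -4 + (4 - 1*(-4))/8 = -4 + (4 + 4)/8 = -4 + (⅛)*8 = -4 + 1 = -3)
T(f, Y) = -3*Y*(-10 + Y) (T(f, Y) = ((-10 + Y)*Y)*(-3) = (Y*(-10 + Y))*(-3) = -3*Y*(-10 + Y))
4738 - (-40)*T(W, -1) = 4738 - (-40)*3*(-1)*(10 - 1*(-1)) = 4738 - (-40)*3*(-1)*(10 + 1) = 4738 - (-40)*3*(-1)*11 = 4738 - (-40)*(-33) = 4738 - 1*1320 = 4738 - 1320 = 3418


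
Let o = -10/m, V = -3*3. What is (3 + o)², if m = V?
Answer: 1369/81 ≈ 16.901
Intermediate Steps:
V = -9
m = -9
o = 10/9 (o = -10/(-9) = -10*(-⅑) = 10/9 ≈ 1.1111)
(3 + o)² = (3 + 10/9)² = (37/9)² = 1369/81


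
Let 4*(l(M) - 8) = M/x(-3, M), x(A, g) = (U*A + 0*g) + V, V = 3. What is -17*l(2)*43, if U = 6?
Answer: -174709/30 ≈ -5823.6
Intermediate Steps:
x(A, g) = 3 + 6*A (x(A, g) = (6*A + 0*g) + 3 = (6*A + 0) + 3 = 6*A + 3 = 3 + 6*A)
l(M) = 8 - M/60 (l(M) = 8 + (M/(3 + 6*(-3)))/4 = 8 + (M/(3 - 18))/4 = 8 + (M/(-15))/4 = 8 + (M*(-1/15))/4 = 8 + (-M/15)/4 = 8 - M/60)
-17*l(2)*43 = -17*(8 - 1/60*2)*43 = -17*(8 - 1/30)*43 = -17*239/30*43 = -4063/30*43 = -174709/30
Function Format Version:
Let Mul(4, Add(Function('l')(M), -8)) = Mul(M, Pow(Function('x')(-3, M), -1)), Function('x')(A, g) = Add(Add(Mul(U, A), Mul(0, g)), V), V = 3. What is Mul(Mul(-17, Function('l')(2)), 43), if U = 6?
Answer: Rational(-174709, 30) ≈ -5823.6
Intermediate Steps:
Function('x')(A, g) = Add(3, Mul(6, A)) (Function('x')(A, g) = Add(Add(Mul(6, A), Mul(0, g)), 3) = Add(Add(Mul(6, A), 0), 3) = Add(Mul(6, A), 3) = Add(3, Mul(6, A)))
Function('l')(M) = Add(8, Mul(Rational(-1, 60), M)) (Function('l')(M) = Add(8, Mul(Rational(1, 4), Mul(M, Pow(Add(3, Mul(6, -3)), -1)))) = Add(8, Mul(Rational(1, 4), Mul(M, Pow(Add(3, -18), -1)))) = Add(8, Mul(Rational(1, 4), Mul(M, Pow(-15, -1)))) = Add(8, Mul(Rational(1, 4), Mul(M, Rational(-1, 15)))) = Add(8, Mul(Rational(1, 4), Mul(Rational(-1, 15), M))) = Add(8, Mul(Rational(-1, 60), M)))
Mul(Mul(-17, Function('l')(2)), 43) = Mul(Mul(-17, Add(8, Mul(Rational(-1, 60), 2))), 43) = Mul(Mul(-17, Add(8, Rational(-1, 30))), 43) = Mul(Mul(-17, Rational(239, 30)), 43) = Mul(Rational(-4063, 30), 43) = Rational(-174709, 30)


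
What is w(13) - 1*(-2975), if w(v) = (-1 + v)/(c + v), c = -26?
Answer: 38663/13 ≈ 2974.1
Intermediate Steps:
w(v) = (-1 + v)/(-26 + v)
w(13) - 1*(-2975) = (-1 + 13)/(-26 + 13) - 1*(-2975) = 12/(-13) + 2975 = -1/13*12 + 2975 = -12/13 + 2975 = 38663/13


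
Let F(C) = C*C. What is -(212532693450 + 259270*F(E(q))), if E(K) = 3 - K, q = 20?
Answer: -212607622480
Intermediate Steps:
F(C) = C²
-(212532693450 + 259270*F(E(q))) = -(212532693450 + 259270*(3 - 1*20)²) = -(212532693450 + 259270*(3 - 20)²) = -259270/(1/((-17)² + 819735)) = -259270/(1/(289 + 819735)) = -259270/(1/820024) = -259270/1/820024 = -259270*820024 = -212607622480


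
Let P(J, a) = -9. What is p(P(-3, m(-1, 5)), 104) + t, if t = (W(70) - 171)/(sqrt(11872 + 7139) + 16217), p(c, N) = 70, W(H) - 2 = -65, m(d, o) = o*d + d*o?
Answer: 9202125341/131486039 + 117*sqrt(19011)/131486039 ≈ 69.986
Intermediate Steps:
m(d, o) = 2*d*o (m(d, o) = d*o + d*o = 2*d*o)
W(H) = -63 (W(H) = 2 - 65 = -63)
t = -234/(16217 + sqrt(19011)) (t = (-63 - 171)/(sqrt(11872 + 7139) + 16217) = -234/(sqrt(19011) + 16217) = -234/(16217 + sqrt(19011)) ≈ -0.014308)
p(P(-3, m(-1, 5)), 104) + t = 70 + (-1897389/131486039 + 117*sqrt(19011)/131486039) = 9202125341/131486039 + 117*sqrt(19011)/131486039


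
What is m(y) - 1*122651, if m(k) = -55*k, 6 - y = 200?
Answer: -111981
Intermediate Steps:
y = -194 (y = 6 - 1*200 = 6 - 200 = -194)
m(y) - 1*122651 = -55*(-194) - 1*122651 = 10670 - 122651 = -111981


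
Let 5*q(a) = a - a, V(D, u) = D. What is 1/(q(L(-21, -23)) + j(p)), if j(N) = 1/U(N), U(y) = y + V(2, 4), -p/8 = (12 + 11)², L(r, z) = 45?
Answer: -4230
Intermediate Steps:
p = -4232 (p = -8*(12 + 11)² = -8*23² = -8*529 = -4232)
U(y) = 2 + y (U(y) = y + 2 = 2 + y)
q(a) = 0 (q(a) = (a - a)/5 = (⅕)*0 = 0)
j(N) = 1/(2 + N)
1/(q(L(-21, -23)) + j(p)) = 1/(0 + 1/(2 - 4232)) = 1/(0 + 1/(-4230)) = 1/(0 - 1/4230) = 1/(-1/4230) = -4230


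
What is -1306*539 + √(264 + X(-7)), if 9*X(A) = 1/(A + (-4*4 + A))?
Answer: -703934 + √2138370/90 ≈ -7.0392e+5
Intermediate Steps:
X(A) = 1/(9*(-16 + 2*A)) (X(A) = 1/(9*(A + (-4*4 + A))) = 1/(9*(A + (-16 + A))) = 1/(9*(-16 + 2*A)))
-1306*539 + √(264 + X(-7)) = -1306*539 + √(264 + 1/(18*(-8 - 7))) = -703934 + √(264 + (1/18)/(-15)) = -703934 + √(264 + (1/18)*(-1/15)) = -703934 + √(264 - 1/270) = -703934 + √(71279/270) = -703934 + √2138370/90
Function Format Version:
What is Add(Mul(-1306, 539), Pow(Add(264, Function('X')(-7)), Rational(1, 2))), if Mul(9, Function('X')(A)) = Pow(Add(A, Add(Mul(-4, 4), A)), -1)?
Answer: Add(-703934, Mul(Rational(1, 90), Pow(2138370, Rational(1, 2)))) ≈ -7.0392e+5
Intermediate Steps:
Function('X')(A) = Mul(Rational(1, 9), Pow(Add(-16, Mul(2, A)), -1)) (Function('X')(A) = Mul(Rational(1, 9), Pow(Add(A, Add(Mul(-4, 4), A)), -1)) = Mul(Rational(1, 9), Pow(Add(A, Add(-16, A)), -1)) = Mul(Rational(1, 9), Pow(Add(-16, Mul(2, A)), -1)))
Add(Mul(-1306, 539), Pow(Add(264, Function('X')(-7)), Rational(1, 2))) = Add(Mul(-1306, 539), Pow(Add(264, Mul(Rational(1, 18), Pow(Add(-8, -7), -1))), Rational(1, 2))) = Add(-703934, Pow(Add(264, Mul(Rational(1, 18), Pow(-15, -1))), Rational(1, 2))) = Add(-703934, Pow(Add(264, Mul(Rational(1, 18), Rational(-1, 15))), Rational(1, 2))) = Add(-703934, Pow(Add(264, Rational(-1, 270)), Rational(1, 2))) = Add(-703934, Pow(Rational(71279, 270), Rational(1, 2))) = Add(-703934, Mul(Rational(1, 90), Pow(2138370, Rational(1, 2))))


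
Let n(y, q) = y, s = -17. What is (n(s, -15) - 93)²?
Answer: 12100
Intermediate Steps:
(n(s, -15) - 93)² = (-17 - 93)² = (-110)² = 12100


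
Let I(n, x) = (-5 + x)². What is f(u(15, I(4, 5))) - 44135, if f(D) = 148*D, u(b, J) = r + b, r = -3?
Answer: -42359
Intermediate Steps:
u(b, J) = -3 + b
f(u(15, I(4, 5))) - 44135 = 148*(-3 + 15) - 44135 = 148*12 - 44135 = 1776 - 44135 = -42359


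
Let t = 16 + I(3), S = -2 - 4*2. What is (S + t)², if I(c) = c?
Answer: 81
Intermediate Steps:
S = -10 (S = -2 - 8 = -10)
t = 19 (t = 16 + 3 = 19)
(S + t)² = (-10 + 19)² = 9² = 81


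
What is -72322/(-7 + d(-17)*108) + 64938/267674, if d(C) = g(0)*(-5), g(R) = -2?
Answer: -9644520277/143607101 ≈ -67.159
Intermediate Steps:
d(C) = 10 (d(C) = -2*(-5) = 10)
-72322/(-7 + d(-17)*108) + 64938/267674 = -72322/(-7 + 10*108) + 64938/267674 = -72322/(-7 + 1080) + 64938*(1/267674) = -72322/1073 + 32469/133837 = -9644520277/143607101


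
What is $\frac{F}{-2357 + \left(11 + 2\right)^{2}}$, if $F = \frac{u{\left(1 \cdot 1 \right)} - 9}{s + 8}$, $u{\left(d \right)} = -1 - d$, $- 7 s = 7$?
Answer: $\frac{11}{15316} \approx 0.0007182$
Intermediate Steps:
$s = -1$ ($s = \left(- \frac{1}{7}\right) 7 = -1$)
$F = - \frac{11}{7}$ ($F = \frac{\left(-1 - 1 \cdot 1\right) - 9}{-1 + 8} = \frac{\left(-1 - 1\right) - 9}{7} = \left(\left(-1 - 1\right) - 9\right) \frac{1}{7} = \left(-2 - 9\right) \frac{1}{7} = \left(-11\right) \frac{1}{7} = - \frac{11}{7} \approx -1.5714$)
$\frac{F}{-2357 + \left(11 + 2\right)^{2}} = \frac{1}{-2357 + \left(11 + 2\right)^{2}} \left(- \frac{11}{7}\right) = \frac{1}{-2357 + 13^{2}} \left(- \frac{11}{7}\right) = \frac{1}{-2357 + 169} \left(- \frac{11}{7}\right) = \frac{1}{-2188} \left(- \frac{11}{7}\right) = \left(- \frac{1}{2188}\right) \left(- \frac{11}{7}\right) = \frac{11}{15316}$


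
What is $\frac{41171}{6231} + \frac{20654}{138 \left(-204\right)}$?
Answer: $\frac{7466311}{1271124} \approx 5.8738$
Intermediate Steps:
$\frac{41171}{6231} + \frac{20654}{138 \left(-204\right)} = 41171 \cdot \frac{1}{6231} + \frac{20654}{-28152} = \frac{41171}{6231} + 20654 \left(- \frac{1}{28152}\right) = \frac{41171}{6231} - \frac{449}{612} = \frac{7466311}{1271124}$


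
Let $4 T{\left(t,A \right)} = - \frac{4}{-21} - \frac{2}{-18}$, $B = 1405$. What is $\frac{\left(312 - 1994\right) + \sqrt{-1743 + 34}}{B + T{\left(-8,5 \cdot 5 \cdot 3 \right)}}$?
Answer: $- \frac{423864}{354079} + \frac{252 i \sqrt{1709}}{354079} \approx -1.1971 + 0.029422 i$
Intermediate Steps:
$T{\left(t,A \right)} = \frac{19}{252}$ ($T{\left(t,A \right)} = \frac{- \frac{4}{-21} - \frac{2}{-18}}{4} = \frac{\left(-4\right) \left(- \frac{1}{21}\right) - - \frac{1}{9}}{4} = \frac{\frac{4}{21} + \frac{1}{9}}{4} = \frac{1}{4} \cdot \frac{19}{63} = \frac{19}{252}$)
$\frac{\left(312 - 1994\right) + \sqrt{-1743 + 34}}{B + T{\left(-8,5 \cdot 5 \cdot 3 \right)}} = \frac{\left(312 - 1994\right) + \sqrt{-1743 + 34}}{1405 + \frac{19}{252}} = \frac{-1682 + \sqrt{-1709}}{\frac{354079}{252}} = \left(-1682 + i \sqrt{1709}\right) \frac{252}{354079} = - \frac{423864}{354079} + \frac{252 i \sqrt{1709}}{354079}$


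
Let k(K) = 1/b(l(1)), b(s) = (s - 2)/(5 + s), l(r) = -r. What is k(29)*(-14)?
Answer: 56/3 ≈ 18.667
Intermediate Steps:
b(s) = (-2 + s)/(5 + s)
k(K) = -4/3 (k(K) = 1/((-2 - 1*1)/(5 - 1*1)) = 1/((-2 - 1)/(5 - 1)) = 1/(-3/4) = 1/((¼)*(-3)) = 1/(-¾) = -4/3)
k(29)*(-14) = -4/3*(-14) = 56/3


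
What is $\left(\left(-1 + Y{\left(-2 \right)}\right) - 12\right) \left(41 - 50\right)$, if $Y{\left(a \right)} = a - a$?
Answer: $117$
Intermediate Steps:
$Y{\left(a \right)} = 0$
$\left(\left(-1 + Y{\left(-2 \right)}\right) - 12\right) \left(41 - 50\right) = \left(\left(-1 + 0\right) - 12\right) \left(41 - 50\right) = \left(-1 - 12\right) \left(-9\right) = \left(-13\right) \left(-9\right) = 117$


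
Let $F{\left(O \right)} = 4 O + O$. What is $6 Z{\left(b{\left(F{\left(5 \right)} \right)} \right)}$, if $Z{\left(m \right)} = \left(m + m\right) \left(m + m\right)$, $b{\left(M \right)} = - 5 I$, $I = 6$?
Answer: $21600$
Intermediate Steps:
$F{\left(O \right)} = 5 O$
$b{\left(M \right)} = -30$ ($b{\left(M \right)} = \left(-5\right) 6 = -30$)
$Z{\left(m \right)} = 4 m^{2}$ ($Z{\left(m \right)} = 2 m 2 m = 4 m^{2}$)
$6 Z{\left(b{\left(F{\left(5 \right)} \right)} \right)} = 6 \cdot 4 \left(-30\right)^{2} = 6 \cdot 4 \cdot 900 = 6 \cdot 3600 = 21600$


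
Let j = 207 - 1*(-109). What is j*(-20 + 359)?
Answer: 107124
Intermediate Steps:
j = 316 (j = 207 + 109 = 316)
j*(-20 + 359) = 316*(-20 + 359) = 316*339 = 107124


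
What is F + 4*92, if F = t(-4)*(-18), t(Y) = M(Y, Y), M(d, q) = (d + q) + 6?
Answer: 404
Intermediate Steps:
M(d, q) = 6 + d + q
t(Y) = 6 + 2*Y (t(Y) = 6 + Y + Y = 6 + 2*Y)
F = 36 (F = (6 + 2*(-4))*(-18) = (6 - 8)*(-18) = -2*(-18) = 36)
F + 4*92 = 36 + 4*92 = 36 + 368 = 404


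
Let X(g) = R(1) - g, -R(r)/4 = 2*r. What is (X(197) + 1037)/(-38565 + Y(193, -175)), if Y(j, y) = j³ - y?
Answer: 832/7150667 ≈ 0.00011635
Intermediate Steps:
R(r) = -8*r
X(g) = -8 - g (X(g) = -8*1 - g = -8 - g)
(X(197) + 1037)/(-38565 + Y(193, -175)) = ((-8 - 1*197) + 1037)/(-38565 + (193³ - 1*(-175))) = ((-8 - 197) + 1037)/(-38565 + (7189057 + 175)) = (-205 + 1037)/(-38565 + 7189232) = 832/7150667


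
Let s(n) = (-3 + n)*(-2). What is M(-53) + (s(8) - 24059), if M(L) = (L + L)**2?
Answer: -12833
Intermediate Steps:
M(L) = 4*L**2 (M(L) = (2*L)**2 = 4*L**2)
s(n) = 6 - 2*n
M(-53) + (s(8) - 24059) = 4*(-53)**2 + ((6 - 2*8) - 24059) = 4*2809 + ((6 - 16) - 24059) = 11236 + (-10 - 24059) = 11236 - 24069 = -12833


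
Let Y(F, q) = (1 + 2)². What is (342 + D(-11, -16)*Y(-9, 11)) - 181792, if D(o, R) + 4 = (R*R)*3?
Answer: -174574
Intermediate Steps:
Y(F, q) = 9 (Y(F, q) = 3² = 9)
D(o, R) = -4 + 3*R² (D(o, R) = -4 + (R*R)*3 = -4 + R²*3 = -4 + 3*R²)
(342 + D(-11, -16)*Y(-9, 11)) - 181792 = (342 + (-4 + 3*(-16)²)*9) - 181792 = (342 + (-4 + 3*256)*9) - 181792 = (342 + (-4 + 768)*9) - 181792 = (342 + 764*9) - 181792 = (342 + 6876) - 181792 = 7218 - 181792 = -174574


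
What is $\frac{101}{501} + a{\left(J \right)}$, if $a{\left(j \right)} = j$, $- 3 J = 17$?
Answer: $- \frac{2738}{501} \approx -5.4651$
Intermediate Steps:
$J = - \frac{17}{3}$ ($J = \left(- \frac{1}{3}\right) 17 = - \frac{17}{3} \approx -5.6667$)
$\frac{101}{501} + a{\left(J \right)} = \frac{101}{501} - \frac{17}{3} = - \frac{2738}{501}$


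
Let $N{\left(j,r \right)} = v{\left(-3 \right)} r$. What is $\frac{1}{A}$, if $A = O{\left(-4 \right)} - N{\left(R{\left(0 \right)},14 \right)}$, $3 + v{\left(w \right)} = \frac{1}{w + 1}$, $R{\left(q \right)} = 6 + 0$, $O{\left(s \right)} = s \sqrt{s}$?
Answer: $\frac{49}{2465} + \frac{8 i}{2465} \approx 0.019878 + 0.0032454 i$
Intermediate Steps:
$O{\left(s \right)} = s^{\frac{3}{2}}$
$R{\left(q \right)} = 6$
$v{\left(w \right)} = -3 + \frac{1}{1 + w}$ ($v{\left(w \right)} = -3 + \frac{1}{w + 1} = -3 + \frac{1}{1 + w}$)
$N{\left(j,r \right)} = - \frac{7 r}{2}$ ($N{\left(j,r \right)} = \frac{-2 - -9}{1 - 3} r = \frac{-2 + 9}{-2} r = \left(- \frac{1}{2}\right) 7 r = - \frac{7 r}{2}$)
$A = 49 - 8 i$ ($A = \left(-4\right)^{\frac{3}{2}} - \left(- \frac{7}{2}\right) 14 = - 8 i - -49 = - 8 i + 49 = 49 - 8 i \approx 49.0 - 8.0 i$)
$\frac{1}{A} = \frac{1}{49 - 8 i} = \frac{49 + 8 i}{2465}$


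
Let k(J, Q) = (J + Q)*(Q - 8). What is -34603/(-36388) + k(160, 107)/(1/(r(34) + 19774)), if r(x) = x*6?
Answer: 19215719546515/36388 ≈ 5.2808e+8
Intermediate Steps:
r(x) = 6*x
k(J, Q) = (-8 + Q)*(J + Q) (k(J, Q) = (J + Q)*(-8 + Q) = (-8 + Q)*(J + Q))
-34603/(-36388) + k(160, 107)/(1/(r(34) + 19774)) = -34603/(-36388) + (107² - 8*160 - 8*107 + 160*107)/(1/(6*34 + 19774)) = -34603*(-1/36388) + (11449 - 1280 - 856 + 17120)/(1/(204 + 19774)) = 34603/36388 + 26433/(1/19978) = 34603/36388 + 26433*19978 = 34603/36388 + 528078474 = 19215719546515/36388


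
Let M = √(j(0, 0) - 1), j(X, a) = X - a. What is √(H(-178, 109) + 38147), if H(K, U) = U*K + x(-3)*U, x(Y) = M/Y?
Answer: √(168705 - 327*I)/3 ≈ 136.91 - 0.13269*I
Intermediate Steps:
M = I (M = √((0 - 1*0) - 1) = √((0 + 0) - 1) = √(0 - 1) = √(-1) = I ≈ 1.0*I)
x(Y) = I/Y
H(K, U) = K*U - I*U/3 (H(K, U) = U*K + (I/(-3))*U = K*U + (I*(-⅓))*U = K*U + (-I/3)*U = K*U - I*U/3)
√(H(-178, 109) + 38147) = √((⅓)*109*(-I + 3*(-178)) + 38147) = √((⅓)*109*(-I - 534) + 38147) = √((⅓)*109*(-534 - I) + 38147) = √((-19402 - 109*I/3) + 38147) = √(18745 - 109*I/3)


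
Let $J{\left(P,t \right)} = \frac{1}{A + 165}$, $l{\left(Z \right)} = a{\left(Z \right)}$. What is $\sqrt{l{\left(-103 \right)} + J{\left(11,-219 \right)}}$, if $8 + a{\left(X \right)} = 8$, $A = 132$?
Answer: $\frac{\sqrt{33}}{99} \approx 0.058026$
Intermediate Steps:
$a{\left(X \right)} = 0$ ($a{\left(X \right)} = -8 + 8 = 0$)
$l{\left(Z \right)} = 0$
$J{\left(P,t \right)} = \frac{1}{297}$ ($J{\left(P,t \right)} = \frac{1}{132 + 165} = \frac{1}{297}$)
$\sqrt{l{\left(-103 \right)} + J{\left(11,-219 \right)}} = \sqrt{0 + \frac{1}{297}} = \sqrt{\frac{1}{297}} = \frac{\sqrt{33}}{99}$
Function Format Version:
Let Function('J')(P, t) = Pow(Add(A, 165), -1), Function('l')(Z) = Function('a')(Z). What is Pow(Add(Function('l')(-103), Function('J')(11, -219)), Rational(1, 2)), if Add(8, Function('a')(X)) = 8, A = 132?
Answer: Mul(Rational(1, 99), Pow(33, Rational(1, 2))) ≈ 0.058026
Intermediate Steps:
Function('a')(X) = 0 (Function('a')(X) = Add(-8, 8) = 0)
Function('l')(Z) = 0
Function('J')(P, t) = Rational(1, 297) (Function('J')(P, t) = Pow(Add(132, 165), -1) = Pow(297, -1) = Rational(1, 297))
Pow(Add(Function('l')(-103), Function('J')(11, -219)), Rational(1, 2)) = Pow(Add(0, Rational(1, 297)), Rational(1, 2)) = Pow(Rational(1, 297), Rational(1, 2)) = Mul(Rational(1, 99), Pow(33, Rational(1, 2)))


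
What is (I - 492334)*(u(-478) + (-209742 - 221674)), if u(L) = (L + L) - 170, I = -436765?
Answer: 401874339658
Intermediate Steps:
u(L) = -170 + 2*L (u(L) = 2*L - 170 = -170 + 2*L)
(I - 492334)*(u(-478) + (-209742 - 221674)) = (-436765 - 492334)*((-170 + 2*(-478)) + (-209742 - 221674)) = -929099*((-170 - 956) - 431416) = -929099*(-1126 - 431416) = -929099*(-432542) = 401874339658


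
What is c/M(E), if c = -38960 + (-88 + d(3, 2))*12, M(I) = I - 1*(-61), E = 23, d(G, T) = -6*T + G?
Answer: -1433/3 ≈ -477.67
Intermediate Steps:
d(G, T) = G - 6*T
M(I) = 61 + I (M(I) = I + 61 = 61 + I)
c = -40124 (c = -38960 + (-88 + (3 - 6*2))*12 = -38960 + (-88 + (3 - 12))*12 = -38960 + (-88 - 9)*12 = -38960 - 97*12 = -38960 - 1164 = -40124)
c/M(E) = -40124/(61 + 23) = -40124/84 = -40124*1/84 = -1433/3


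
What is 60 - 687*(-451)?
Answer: 309897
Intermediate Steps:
60 - 687*(-451) = 60 + 309837 = 309897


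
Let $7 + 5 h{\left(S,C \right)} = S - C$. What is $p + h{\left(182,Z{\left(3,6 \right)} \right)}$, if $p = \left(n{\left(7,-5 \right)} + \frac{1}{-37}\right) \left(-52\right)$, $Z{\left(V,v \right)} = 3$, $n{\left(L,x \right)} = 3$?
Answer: $- \frac{22236}{185} \approx -120.19$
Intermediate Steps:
$p = - \frac{5720}{37}$ ($p = \left(3 + \frac{1}{-37}\right) \left(-52\right) = \left(3 - \frac{1}{37}\right) \left(-52\right) = \frac{110}{37} \left(-52\right) = - \frac{5720}{37} \approx -154.59$)
$h{\left(S,C \right)} = - \frac{7}{5} - \frac{C}{5} + \frac{S}{5}$ ($h{\left(S,C \right)} = - \frac{7}{5} + \frac{S - C}{5} = - \frac{7}{5} - \left(- \frac{S}{5} + \frac{C}{5}\right) = - \frac{7}{5} - \frac{C}{5} + \frac{S}{5}$)
$p + h{\left(182,Z{\left(3,6 \right)} \right)} = - \frac{5720}{37} - - \frac{172}{5} = - \frac{5720}{37} + \frac{172}{5} = - \frac{22236}{185}$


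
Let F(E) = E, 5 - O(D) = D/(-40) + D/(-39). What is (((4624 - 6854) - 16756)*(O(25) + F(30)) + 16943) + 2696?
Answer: -104349611/156 ≈ -6.6891e+5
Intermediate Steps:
O(D) = 5 + 79*D/1560 (O(D) = 5 - (D/(-40) + D/(-39)) = 5 - (D*(-1/40) + D*(-1/39)) = 5 - (-D/40 - D/39) = 5 - (-79)*D/1560 = 5 + 79*D/1560)
(((4624 - 6854) - 16756)*(O(25) + F(30)) + 16943) + 2696 = (((4624 - 6854) - 16756)*((5 + (79/1560)*25) + 30) + 16943) + 2696 = ((-2230 - 16756)*((5 + 395/312) + 30) + 16943) + 2696 = (-18986*(1955/312 + 30) + 16943) + 2696 = (-18986*11315/312 + 16943) + 2696 = (-107413295/156 + 16943) + 2696 = -104770187/156 + 2696 = -104349611/156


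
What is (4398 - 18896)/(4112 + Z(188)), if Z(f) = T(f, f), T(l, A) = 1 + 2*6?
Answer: -1318/375 ≈ -3.5147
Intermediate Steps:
T(l, A) = 13 (T(l, A) = 1 + 12 = 13)
Z(f) = 13
(4398 - 18896)/(4112 + Z(188)) = (4398 - 18896)/(4112 + 13) = -14498/4125 = -14498*1/4125 = -1318/375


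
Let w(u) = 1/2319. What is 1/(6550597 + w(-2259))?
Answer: 2319/15190834444 ≈ 1.5266e-7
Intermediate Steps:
w(u) = 1/2319
1/(6550597 + w(-2259)) = 1/(6550597 + 1/2319) = 1/(15190834444/2319) = 2319/15190834444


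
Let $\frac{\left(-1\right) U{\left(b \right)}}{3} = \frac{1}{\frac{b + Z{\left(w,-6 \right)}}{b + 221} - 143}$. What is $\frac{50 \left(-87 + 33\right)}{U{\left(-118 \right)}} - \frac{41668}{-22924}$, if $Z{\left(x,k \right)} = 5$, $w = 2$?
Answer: $- \frac{6959316259}{53663} \approx -1.2969 \cdot 10^{5}$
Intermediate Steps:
$U{\left(b \right)} = - \frac{3}{-143 + \frac{5 + b}{221 + b}}$ ($U{\left(b \right)} = - \frac{3}{\frac{b + 5}{b + 221} - 143} = - \frac{3}{\frac{5 + b}{221 + b} - 143} = - \frac{3}{-143 + \frac{5 + b}{221 + b}}$)
$\frac{50 \left(-87 + 33\right)}{U{\left(-118 \right)}} - \frac{41668}{-22924} = \frac{50 \left(-87 + 33\right)}{\frac{3}{2} \frac{1}{15799 + 71 \left(-118\right)} \left(221 - 118\right)} - \frac{41668}{-22924} = \frac{50 \left(-54\right)}{\frac{3}{2} \frac{1}{15799 - 8378} \cdot 103} - - \frac{947}{521} = - \frac{2700}{\frac{3}{2} \cdot \frac{1}{7421} \cdot 103} + \frac{947}{521} = - \frac{2700}{\frac{309}{14842}} + \frac{947}{521} = \left(-2700\right) \frac{14842}{309} + \frac{947}{521} = - \frac{13357800}{103} + \frac{947}{521} = - \frac{6959316259}{53663}$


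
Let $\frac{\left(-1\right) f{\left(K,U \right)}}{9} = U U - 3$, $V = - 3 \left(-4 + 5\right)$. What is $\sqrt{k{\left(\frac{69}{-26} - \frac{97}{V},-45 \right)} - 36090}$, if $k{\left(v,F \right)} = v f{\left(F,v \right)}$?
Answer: $\frac{i \sqrt{1112849869170}}{2028} \approx 520.18 i$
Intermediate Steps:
$V = -3$ ($V = \left(-3\right) 1 = -3$)
$f{\left(K,U \right)} = 27 - 9 U^{2}$ ($f{\left(K,U \right)} = - 9 \left(U U - 3\right) = - 9 \left(U^{2} - 3\right) = - 9 \left(-3 + U^{2}\right) = 27 - 9 U^{2}$)
$k{\left(v,F \right)} = v \left(27 - 9 v^{2}\right)$
$\sqrt{k{\left(\frac{69}{-26} - \frac{97}{V},-45 \right)} - 36090} = \sqrt{9 \left(\frac{69}{-26} - \frac{97}{-3}\right) \left(3 - \left(\frac{69}{-26} - \frac{97}{-3}\right)^{2}\right) - 36090} = \sqrt{9 \left(69 \left(- \frac{1}{26}\right) - - \frac{97}{3}\right) \left(3 - \left(69 \left(- \frac{1}{26}\right) - - \frac{97}{3}\right)^{2}\right) - 36090} = \sqrt{9 \left(- \frac{69}{26} + \frac{97}{3}\right) \left(3 - \left(- \frac{69}{26} + \frac{97}{3}\right)^{2}\right) - 36090} = \sqrt{9 \cdot \frac{2315}{78} \left(3 - \left(\frac{2315}{78}\right)^{2}\right) - 36090} = \sqrt{9 \cdot \frac{2315}{78} \left(3 - \frac{5359225}{6084}\right) - 36090} = \sqrt{9 \cdot \frac{2315}{78} \left(- \frac{5340973}{6084}\right) - 36090} = \sqrt{- \frac{12364352495}{52728} - 36090} = \sqrt{- \frac{14267306015}{52728}} = \frac{i \sqrt{1112849869170}}{2028}$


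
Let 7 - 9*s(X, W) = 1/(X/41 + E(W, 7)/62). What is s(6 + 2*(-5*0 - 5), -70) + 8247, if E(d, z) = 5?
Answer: 3194432/387 ≈ 8254.3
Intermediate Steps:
s(X, W) = 7/9 - 1/(9*(5/62 + X/41)) (s(X, W) = 7/9 - 1/(9*(X/41 + 5/62)) = 7/9 - 1/(9*(5/62 + X/41)))
s(6 + 2*(-5*0 - 5), -70) + 8247 = (-1107 + 434*(6 + 2*(-5*0 - 5)))/(9*(205 + 62*(6 + 2*(-5*0 - 5)))) + 8247 = (-1107 + 434*(6 + 2*(0 - 5)))/(9*(205 + 62*(6 + 2*(0 - 5)))) + 8247 = (-1107 + 434*(6 + 2*(-5)))/(9*(205 + 62*(6 + 2*(-5)))) + 8247 = (-1107 + 434*(6 - 10))/(9*(205 + 62*(6 - 10))) + 8247 = (-1107 + 434*(-4))/(9*(205 + 62*(-4))) + 8247 = (-1107 - 1736)/(9*(205 - 248)) + 8247 = (1/9)*(-2843)/(-43) + 8247 = (1/9)*(-1/43)*(-2843) + 8247 = 2843/387 + 8247 = 3194432/387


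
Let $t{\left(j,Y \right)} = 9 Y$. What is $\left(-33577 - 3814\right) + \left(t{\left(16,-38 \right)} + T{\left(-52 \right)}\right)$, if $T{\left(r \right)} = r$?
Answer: $-37785$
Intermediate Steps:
$\left(-33577 - 3814\right) + \left(t{\left(16,-38 \right)} + T{\left(-52 \right)}\right) = \left(-33577 - 3814\right) + \left(9 \left(-38\right) - 52\right) = -37391 - 394 = -37785$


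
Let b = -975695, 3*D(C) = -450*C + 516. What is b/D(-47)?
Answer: -975695/7222 ≈ -135.10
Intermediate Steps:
D(C) = 172 - 150*C (D(C) = (-450*C + 516)/3 = (516 - 450*C)/3 = 172 - 150*C)
b/D(-47) = -975695/(172 - 150*(-47)) = -975695/(172 + 7050) = -975695/7222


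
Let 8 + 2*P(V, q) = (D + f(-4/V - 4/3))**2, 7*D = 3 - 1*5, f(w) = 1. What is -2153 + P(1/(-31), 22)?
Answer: -211361/98 ≈ -2156.7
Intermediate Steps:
D = -2/7 (D = (3 - 1*5)/7 = (3 - 5)/7 = (1/7)*(-2) = -2/7 ≈ -0.28571)
P(V, q) = -367/98 (P(V, q) = -4 + (-2/7 + 1)**2/2 = -4 + (5/7)**2/2 = -4 + (1/2)*(25/49) = -4 + 25/98 = -367/98)
-2153 + P(1/(-31), 22) = -2153 - 367/98 = -211361/98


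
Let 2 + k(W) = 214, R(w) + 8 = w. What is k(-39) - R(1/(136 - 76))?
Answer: 13199/60 ≈ 219.98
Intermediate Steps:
R(w) = -8 + w
k(W) = 212 (k(W) = -2 + 214 = 212)
k(-39) - R(1/(136 - 76)) = 212 - (-8 + 1/(136 - 76)) = 212 - (-8 + 1/60) = 212 - 1*(-479/60) = 212 + 479/60 = 13199/60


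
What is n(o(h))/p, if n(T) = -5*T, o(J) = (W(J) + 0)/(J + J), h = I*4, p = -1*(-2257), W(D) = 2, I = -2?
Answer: 5/18056 ≈ 0.00027692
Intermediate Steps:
p = 2257
h = -8 (h = -2*4 = -8)
o(J) = 1/J (o(J) = (2 + 0)/(J + J) = 2/((2*J)) = 2*(1/(2*J)) = 1/J)
n(o(h))/p = -5/(-8)/2257 = -5*(-⅛)*(1/2257) = (5/8)*(1/2257) = 5/18056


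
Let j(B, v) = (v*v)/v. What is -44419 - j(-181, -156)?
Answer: -44263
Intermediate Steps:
j(B, v) = v (j(B, v) = v²/v = v)
-44419 - j(-181, -156) = -44419 - 1*(-156) = -44419 + 156 = -44263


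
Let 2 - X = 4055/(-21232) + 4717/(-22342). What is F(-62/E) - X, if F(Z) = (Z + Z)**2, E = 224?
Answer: -97423142279/46487803712 ≈ -2.0957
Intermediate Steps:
X = 569739421/237182672 (X = 2 - (4055/(-21232) + 4717/(-22342)) = 2 - (4055*(-1/21232) + 4717*(-1/22342)) = 2 - (-4055/21232 - 4717/22342) = 2 - 1*(-95374077/237182672) = 2 + 95374077/237182672 = 569739421/237182672 ≈ 2.4021)
F(Z) = 4*Z**2 (F(Z) = (2*Z)**2 = 4*Z**2)
F(-62/E) - X = 4*(-62/224)**2 - 1*569739421/237182672 = 4*(-62*1/224)**2 - 569739421/237182672 = 4*(-31/112)**2 - 569739421/237182672 = 4*(961/12544) - 569739421/237182672 = 961/3136 - 569739421/237182672 = -97423142279/46487803712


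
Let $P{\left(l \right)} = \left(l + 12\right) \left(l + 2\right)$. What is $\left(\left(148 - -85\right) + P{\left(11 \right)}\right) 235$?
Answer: $125020$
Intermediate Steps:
$P{\left(l \right)} = \left(2 + l\right) \left(12 + l\right)$ ($P{\left(l \right)} = \left(12 + l\right) \left(2 + l\right) = \left(2 + l\right) \left(12 + l\right)$)
$\left(\left(148 - -85\right) + P{\left(11 \right)}\right) 235 = \left(\left(148 - -85\right) + \left(24 + 11^{2} + 14 \cdot 11\right)\right) 235 = \left(\left(148 + 85\right) + \left(24 + 121 + 154\right)\right) 235 = \left(233 + 299\right) 235 = 532 \cdot 235 = 125020$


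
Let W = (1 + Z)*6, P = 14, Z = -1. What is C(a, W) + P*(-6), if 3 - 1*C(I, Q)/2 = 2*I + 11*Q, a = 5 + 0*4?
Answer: -98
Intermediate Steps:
a = 5 (a = 5 + 0 = 5)
W = 0 (W = (1 - 1)*6 = 0*6 = 0)
C(I, Q) = 6 - 22*Q - 4*I (C(I, Q) = 6 - 2*(2*I + 11*Q) = 6 + (-22*Q - 4*I) = 6 - 22*Q - 4*I)
C(a, W) + P*(-6) = (6 - 22*0 - 4*5) + 14*(-6) = (6 + 0 - 20) - 84 = -14 - 84 = -98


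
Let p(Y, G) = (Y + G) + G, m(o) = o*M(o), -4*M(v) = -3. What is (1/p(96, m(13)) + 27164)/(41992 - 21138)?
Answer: 3137443/2408637 ≈ 1.3026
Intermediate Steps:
M(v) = ¾ (M(v) = -¼*(-3) = ¾)
m(o) = 3*o/4 (m(o) = o*(¾) = 3*o/4)
p(Y, G) = Y + 2*G (p(Y, G) = (G + Y) + G = Y + 2*G)
(1/p(96, m(13)) + 27164)/(41992 - 21138) = (1/(96 + 2*((¾)*13)) + 27164)/(41992 - 21138) = (1/(96 + 2*(39/4)) + 27164)/20854 = (1/(96 + 39/2) + 27164)*(1/20854) = (1/(231/2) + 27164)*(1/20854) = (2/231 + 27164)*(1/20854) = (6274886/231)*(1/20854) = 3137443/2408637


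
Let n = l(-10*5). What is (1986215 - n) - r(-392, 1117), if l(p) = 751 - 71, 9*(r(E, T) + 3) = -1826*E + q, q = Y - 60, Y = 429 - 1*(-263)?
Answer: 5717806/3 ≈ 1.9059e+6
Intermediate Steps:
Y = 692 (Y = 429 + 263 = 692)
q = 632 (q = 692 - 60 = 632)
r(E, T) = 605/9 - 1826*E/9 (r(E, T) = -3 + (-1826*E + 632)/9 = -3 + (632 - 1826*E)/9 = -3 + (632/9 - 1826*E/9) = 605/9 - 1826*E/9)
l(p) = 680
n = 680
(1986215 - n) - r(-392, 1117) = (1986215 - 1*680) - (605/9 - 1826/9*(-392)) = (1986215 - 680) - (605/9 + 715792/9) = 1985535 - 1*238799/3 = 1985535 - 238799/3 = 5717806/3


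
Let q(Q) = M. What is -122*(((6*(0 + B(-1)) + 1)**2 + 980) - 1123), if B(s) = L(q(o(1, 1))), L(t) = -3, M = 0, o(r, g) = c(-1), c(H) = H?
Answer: -17812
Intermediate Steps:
o(r, g) = -1
q(Q) = 0
B(s) = -3
-122*(((6*(0 + B(-1)) + 1)**2 + 980) - 1123) = -122*(((6*(0 - 3) + 1)**2 + 980) - 1123) = -122*(((6*(-3) + 1)**2 + 980) - 1123) = -122*(((-18 + 1)**2 + 980) - 1123) = -122*(((-17)**2 + 980) - 1123) = -122*((289 + 980) - 1123) = -122*(1269 - 1123) = -122*146 = -17812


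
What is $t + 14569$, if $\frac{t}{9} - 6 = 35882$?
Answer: $337561$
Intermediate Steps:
$t = 322992$ ($t = 54 + 9 \cdot 35882 = 54 + 322938 = 322992$)
$t + 14569 = 322992 + 14569 = 337561$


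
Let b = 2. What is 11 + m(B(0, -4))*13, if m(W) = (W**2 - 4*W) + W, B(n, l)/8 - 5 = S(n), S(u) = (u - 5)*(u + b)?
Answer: 22371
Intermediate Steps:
S(u) = (-5 + u)*(2 + u) (S(u) = (u - 5)*(u + 2) = (-5 + u)*(2 + u))
B(n, l) = -40 - 24*n + 8*n**2 (B(n, l) = 40 + 8*(-10 + n**2 - 3*n) = 40 + (-80 - 24*n + 8*n**2) = -40 - 24*n + 8*n**2)
m(W) = W**2 - 3*W
11 + m(B(0, -4))*13 = 11 + ((-40 - 24*0 + 8*0**2)*(-3 + (-40 - 24*0 + 8*0**2)))*13 = 11 + ((-40 + 0 + 8*0)*(-3 + (-40 + 0 + 8*0)))*13 = 11 + ((-40 + 0 + 0)*(-3 + (-40 + 0 + 0)))*13 = 11 - 40*(-3 - 40)*13 = 11 - 40*(-43)*13 = 11 + 1720*13 = 11 + 22360 = 22371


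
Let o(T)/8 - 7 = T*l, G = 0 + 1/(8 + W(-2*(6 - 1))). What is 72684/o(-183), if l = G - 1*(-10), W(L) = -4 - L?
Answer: -127197/25705 ≈ -4.9483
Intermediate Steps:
G = 1/14 (G = 0 + 1/(8 + (-4 - (-2)*(6 - 1))) = 0 + 1/(8 + (-4 - (-2)*5)) = 0 + 1/(8 + (-4 - 1*(-10))) = 0 + 1/(8 + (-4 + 10)) = 0 + 1/(8 + 6) = 0 + 1/14 = 1/14 ≈ 0.071429)
l = 141/14 (l = 1/14 - 1*(-10) = 1/14 + 10 = 141/14 ≈ 10.071)
o(T) = 56 + 564*T/7 (o(T) = 56 + 8*(T*(141/14)) = 56 + 8*(141*T/14) = 56 + 564*T/7)
72684/o(-183) = 72684/(56 + (564/7)*(-183)) = 72684/(56 - 103212/7) = 72684/(-102820/7) = 72684*(-7/102820) = -127197/25705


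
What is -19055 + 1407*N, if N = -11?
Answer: -34532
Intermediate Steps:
-19055 + 1407*N = -19055 + 1407*(-11) = -19055 - 15477 = -34532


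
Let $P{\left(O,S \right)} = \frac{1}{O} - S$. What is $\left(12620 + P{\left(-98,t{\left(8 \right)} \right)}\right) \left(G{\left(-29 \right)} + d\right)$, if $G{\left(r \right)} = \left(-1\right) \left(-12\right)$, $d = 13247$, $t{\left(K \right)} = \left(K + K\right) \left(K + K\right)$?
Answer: $\frac{16065545789}{98} \approx 1.6393 \cdot 10^{8}$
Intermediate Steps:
$t{\left(K \right)} = 4 K^{2}$ ($t{\left(K \right)} = 2 K 2 K = 4 K^{2}$)
$G{\left(r \right)} = 12$
$\left(12620 + P{\left(-98,t{\left(8 \right)} \right)}\right) \left(G{\left(-29 \right)} + d\right) = \left(12620 + \left(\frac{1}{-98} - 4 \cdot 8^{2}\right)\right) \left(12 + 13247\right) = \left(12620 - \left(\frac{1}{98} + 4 \cdot 64\right)\right) 13259 = \left(12620 - \frac{25089}{98}\right) 13259 = \frac{1211671}{98} \cdot 13259 = \frac{16065545789}{98}$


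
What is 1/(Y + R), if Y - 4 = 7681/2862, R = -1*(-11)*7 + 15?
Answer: 2862/282433 ≈ 0.010133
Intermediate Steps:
R = 92 (R = 11*7 + 15 = 77 + 15 = 92)
Y = 19129/2862 (Y = 4 + 7681/2862 = 19129/2862 ≈ 6.6838)
1/(Y + R) = 1/(19129/2862 + 92) = 1/(282433/2862) = 2862/282433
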